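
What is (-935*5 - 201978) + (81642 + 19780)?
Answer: -105231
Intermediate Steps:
(-935*5 - 201978) + (81642 + 19780) = (-4675 - 201978) + 101422 = -206653 + 101422 = -105231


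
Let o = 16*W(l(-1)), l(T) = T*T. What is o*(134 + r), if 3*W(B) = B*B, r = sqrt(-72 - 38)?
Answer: 2144/3 + 16*I*sqrt(110)/3 ≈ 714.67 + 55.936*I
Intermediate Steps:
r = I*sqrt(110) (r = sqrt(-110) = I*sqrt(110) ≈ 10.488*I)
l(T) = T**2
W(B) = B**2/3 (W(B) = (B*B)/3 = B**2/3)
o = 16/3 (o = 16*(((-1)**2)**2/3) = 16*((1/3)*1**2) = 16*((1/3)*1) = 16*(1/3) = 16/3 ≈ 5.3333)
o*(134 + r) = 16*(134 + I*sqrt(110))/3 = 2144/3 + 16*I*sqrt(110)/3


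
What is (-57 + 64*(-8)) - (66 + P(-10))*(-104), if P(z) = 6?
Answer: 6919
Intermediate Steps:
(-57 + 64*(-8)) - (66 + P(-10))*(-104) = (-57 + 64*(-8)) - (66 + 6)*(-104) = (-57 - 512) - 72*(-104) = -569 - 1*(-7488) = -569 + 7488 = 6919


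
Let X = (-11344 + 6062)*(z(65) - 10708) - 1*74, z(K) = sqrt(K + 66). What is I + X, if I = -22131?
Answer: 56537451 - 5282*sqrt(131) ≈ 5.6477e+7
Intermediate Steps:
z(K) = sqrt(66 + K)
X = 56559582 - 5282*sqrt(131) (X = (-11344 + 6062)*(sqrt(66 + 65) - 10708) - 1*74 = -5282*(sqrt(131) - 10708) - 74 = -5282*(-10708 + sqrt(131)) - 74 = (56559656 - 5282*sqrt(131)) - 74 = 56559582 - 5282*sqrt(131) ≈ 5.6499e+7)
I + X = -22131 + (56559582 - 5282*sqrt(131)) = 56537451 - 5282*sqrt(131)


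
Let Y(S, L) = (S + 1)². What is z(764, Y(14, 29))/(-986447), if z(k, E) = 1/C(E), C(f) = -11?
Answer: 1/10850917 ≈ 9.2158e-8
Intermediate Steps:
Y(S, L) = (1 + S)²
z(k, E) = -1/11 (z(k, E) = 1/(-11) = -1/11)
z(764, Y(14, 29))/(-986447) = -1/11/(-986447) = -1/11*(-1/986447) = 1/10850917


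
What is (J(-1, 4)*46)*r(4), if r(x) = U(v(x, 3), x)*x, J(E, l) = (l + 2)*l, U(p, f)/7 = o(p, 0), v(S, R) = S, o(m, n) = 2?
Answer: 61824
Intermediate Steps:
U(p, f) = 14 (U(p, f) = 7*2 = 14)
J(E, l) = l*(2 + l) (J(E, l) = (2 + l)*l = l*(2 + l))
r(x) = 14*x
(J(-1, 4)*46)*r(4) = ((4*(2 + 4))*46)*(14*4) = ((4*6)*46)*56 = (24*46)*56 = 1104*56 = 61824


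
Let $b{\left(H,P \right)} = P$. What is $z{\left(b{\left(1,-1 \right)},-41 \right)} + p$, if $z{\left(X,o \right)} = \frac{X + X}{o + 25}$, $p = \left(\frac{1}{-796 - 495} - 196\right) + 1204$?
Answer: $\frac{10411907}{10328} \approx 1008.1$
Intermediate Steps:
$p = \frac{1301327}{1291}$ ($p = \left(\frac{1}{-1291} - 196\right) + 1204 = \left(- \frac{1}{1291} - 196\right) + 1204 = - \frac{253037}{1291} + 1204 = \frac{1301327}{1291} \approx 1008.0$)
$z{\left(X,o \right)} = \frac{2 X}{25 + o}$
$z{\left(b{\left(1,-1 \right)},-41 \right)} + p = 2 \left(-1\right) \frac{1}{25 - 41} + \frac{1301327}{1291} = 2 \left(-1\right) \frac{1}{-16} + \frac{1301327}{1291} = 2 \left(-1\right) \left(- \frac{1}{16}\right) + \frac{1301327}{1291} = \frac{1}{8} + \frac{1301327}{1291} = \frac{10411907}{10328}$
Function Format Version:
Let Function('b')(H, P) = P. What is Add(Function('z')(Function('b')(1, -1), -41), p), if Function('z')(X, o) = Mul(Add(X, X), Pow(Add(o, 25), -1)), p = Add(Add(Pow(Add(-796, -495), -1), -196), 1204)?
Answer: Rational(10411907, 10328) ≈ 1008.1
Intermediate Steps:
p = Rational(1301327, 1291) (p = Add(Add(Pow(-1291, -1), -196), 1204) = Add(Add(Rational(-1, 1291), -196), 1204) = Add(Rational(-253037, 1291), 1204) = Rational(1301327, 1291) ≈ 1008.0)
Function('z')(X, o) = Mul(2, X, Pow(Add(25, o), -1)) (Function('z')(X, o) = Mul(Mul(2, X), Pow(Add(25, o), -1)) = Mul(2, X, Pow(Add(25, o), -1)))
Add(Function('z')(Function('b')(1, -1), -41), p) = Add(Mul(2, -1, Pow(Add(25, -41), -1)), Rational(1301327, 1291)) = Add(Mul(2, -1, Pow(-16, -1)), Rational(1301327, 1291)) = Add(Mul(2, -1, Rational(-1, 16)), Rational(1301327, 1291)) = Add(Rational(1, 8), Rational(1301327, 1291)) = Rational(10411907, 10328)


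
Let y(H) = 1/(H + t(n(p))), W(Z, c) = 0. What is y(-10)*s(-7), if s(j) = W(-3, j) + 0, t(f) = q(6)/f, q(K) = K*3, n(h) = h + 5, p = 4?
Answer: 0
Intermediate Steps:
n(h) = 5 + h
q(K) = 3*K
t(f) = 18/f (t(f) = (3*6)/f = 18/f)
y(H) = 1/(2 + H) (y(H) = 1/(H + 18/(5 + 4)) = 1/(H + 18/9) = 1/(H + 18*(1/9)) = 1/(H + 2) = 1/(2 + H))
s(j) = 0 (s(j) = 0 + 0 = 0)
y(-10)*s(-7) = 0/(2 - 10) = 0/(-8) = -1/8*0 = 0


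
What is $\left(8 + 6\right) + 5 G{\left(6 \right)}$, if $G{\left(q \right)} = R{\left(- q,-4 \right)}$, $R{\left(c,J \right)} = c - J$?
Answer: $4$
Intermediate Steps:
$G{\left(q \right)} = 4 - q$ ($G{\left(q \right)} = - q - -4 = - q + 4 = 4 - q$)
$\left(8 + 6\right) + 5 G{\left(6 \right)} = \left(8 + 6\right) + 5 \left(4 - 6\right) = 14 + 5 \left(4 - 6\right) = 14 + 5 \left(-2\right) = 14 - 10 = 4$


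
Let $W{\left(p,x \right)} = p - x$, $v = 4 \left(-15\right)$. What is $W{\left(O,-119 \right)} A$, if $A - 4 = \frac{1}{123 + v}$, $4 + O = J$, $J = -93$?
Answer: $\frac{5566}{63} \approx 88.349$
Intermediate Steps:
$O = -97$ ($O = -4 - 93 = -97$)
$v = -60$
$A = \frac{253}{63}$ ($A = 4 + \frac{1}{123 - 60} = 4 + \frac{1}{63} = \frac{253}{63} \approx 4.0159$)
$W{\left(O,-119 \right)} A = \left(-97 - -119\right) \frac{253}{63} = \left(-97 + 119\right) \frac{253}{63} = 22 \cdot \frac{253}{63} = \frac{5566}{63}$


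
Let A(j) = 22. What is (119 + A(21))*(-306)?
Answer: -43146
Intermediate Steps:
(119 + A(21))*(-306) = (119 + 22)*(-306) = 141*(-306) = -43146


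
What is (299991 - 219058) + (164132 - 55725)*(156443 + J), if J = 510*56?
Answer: 20055701154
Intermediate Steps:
J = 28560
(299991 - 219058) + (164132 - 55725)*(156443 + J) = (299991 - 219058) + (164132 - 55725)*(156443 + 28560) = 80933 + 108407*185003 = 80933 + 20055620221 = 20055701154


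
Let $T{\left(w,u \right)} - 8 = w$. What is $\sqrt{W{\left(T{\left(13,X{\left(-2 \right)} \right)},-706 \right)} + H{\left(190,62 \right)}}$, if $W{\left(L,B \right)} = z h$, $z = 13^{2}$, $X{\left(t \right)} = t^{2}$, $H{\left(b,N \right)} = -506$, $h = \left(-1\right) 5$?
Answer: $i \sqrt{1351} \approx 36.756 i$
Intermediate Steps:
$h = -5$
$T{\left(w,u \right)} = 8 + w$
$z = 169$
$W{\left(L,B \right)} = -845$ ($W{\left(L,B \right)} = 169 \left(-5\right) = -845$)
$\sqrt{W{\left(T{\left(13,X{\left(-2 \right)} \right)},-706 \right)} + H{\left(190,62 \right)}} = \sqrt{-845 - 506} = \sqrt{-1351} = i \sqrt{1351}$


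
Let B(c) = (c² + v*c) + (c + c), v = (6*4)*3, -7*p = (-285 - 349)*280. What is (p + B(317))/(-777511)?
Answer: -149307/777511 ≈ -0.19203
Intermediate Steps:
p = 25360 (p = -(-285 - 349)*280/7 = -(-634)*280/7 = -⅐*(-177520) = 25360)
v = 72 (v = 24*3 = 72)
B(c) = c² + 74*c (B(c) = (c² + 72*c) + (c + c) = (c² + 72*c) + 2*c = c² + 74*c)
(p + B(317))/(-777511) = (25360 + 317*(74 + 317))/(-777511) = (25360 + 317*391)*(-1/777511) = (25360 + 123947)*(-1/777511) = 149307*(-1/777511) = -149307/777511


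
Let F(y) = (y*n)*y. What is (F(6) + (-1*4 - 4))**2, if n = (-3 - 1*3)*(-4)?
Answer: 732736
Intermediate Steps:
n = 24 (n = (-3 - 3)*(-4) = -6*(-4) = 24)
F(y) = 24*y**2 (F(y) = (y*24)*y = (24*y)*y = 24*y**2)
(F(6) + (-1*4 - 4))**2 = (24*6**2 + (-1*4 - 4))**2 = (24*36 + (-4 - 4))**2 = (864 - 8)**2 = 856**2 = 732736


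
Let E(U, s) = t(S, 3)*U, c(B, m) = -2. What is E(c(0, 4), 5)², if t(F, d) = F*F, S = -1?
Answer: 4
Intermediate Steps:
t(F, d) = F²
E(U, s) = U (E(U, s) = (-1)²*U = 1*U = U)
E(c(0, 4), 5)² = (-2)² = 4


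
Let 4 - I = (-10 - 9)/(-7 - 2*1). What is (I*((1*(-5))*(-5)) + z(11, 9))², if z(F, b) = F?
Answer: 274576/81 ≈ 3389.8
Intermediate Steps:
I = 17/9 (I = 4 - (-10 - 9)/(-7 - 2*1) = 4 - (-19)/(-7 - 2) = 4 - (-19)/(-9) = 4 - (-19)*(-1)/9 = 4 - 1*19/9 = 4 - 19/9 = 17/9 ≈ 1.8889)
(I*((1*(-5))*(-5)) + z(11, 9))² = (17*((1*(-5))*(-5))/9 + 11)² = (17*(-5*(-5))/9 + 11)² = ((17/9)*25 + 11)² = (425/9 + 11)² = (524/9)² = 274576/81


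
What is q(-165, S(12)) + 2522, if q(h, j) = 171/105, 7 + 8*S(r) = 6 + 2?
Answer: 88327/35 ≈ 2523.6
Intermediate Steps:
S(r) = ⅛ (S(r) = -7/8 + (6 + 2)/8 = -7/8 + (⅛)*8 = -7/8 + 1 = ⅛)
q(h, j) = 57/35 (q(h, j) = 171*(1/105) = 57/35)
q(-165, S(12)) + 2522 = 57/35 + 2522 = 88327/35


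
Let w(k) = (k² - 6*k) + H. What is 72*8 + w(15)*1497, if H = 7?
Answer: 213150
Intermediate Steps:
w(k) = 7 + k² - 6*k (w(k) = (k² - 6*k) + 7 = 7 + k² - 6*k)
72*8 + w(15)*1497 = 72*8 + (7 + 15² - 6*15)*1497 = 576 + (7 + 225 - 90)*1497 = 576 + 142*1497 = 576 + 212574 = 213150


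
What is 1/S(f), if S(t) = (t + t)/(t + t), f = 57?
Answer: 1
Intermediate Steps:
S(t) = 1 (S(t) = (2*t)/((2*t)) = (2*t)*(1/(2*t)) = 1)
1/S(f) = 1/1 = 1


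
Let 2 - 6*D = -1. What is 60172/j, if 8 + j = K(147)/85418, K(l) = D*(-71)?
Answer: -10279543792/1366759 ≈ -7521.1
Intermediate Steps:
D = ½ (D = ⅓ - ⅙*(-1) = ⅓ + ⅙ = ½ ≈ 0.50000)
K(l) = -71/2 (K(l) = (½)*(-71) = -71/2)
j = -1366759/170836 (j = -8 - 71/2/85418 = -8 - 71/2*1/85418 = -8 - 71/170836 = -1366759/170836 ≈ -8.0004)
60172/j = 60172/(-1366759/170836) = 60172*(-170836/1366759) = -10279543792/1366759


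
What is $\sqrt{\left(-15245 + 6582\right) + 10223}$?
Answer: $2 \sqrt{390} \approx 39.497$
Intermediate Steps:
$\sqrt{\left(-15245 + 6582\right) + 10223} = \sqrt{-8663 + 10223} = \sqrt{1560} = 2 \sqrt{390}$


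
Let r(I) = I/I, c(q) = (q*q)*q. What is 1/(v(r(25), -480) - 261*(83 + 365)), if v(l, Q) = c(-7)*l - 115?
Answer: -1/117386 ≈ -8.5189e-6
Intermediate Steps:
c(q) = q³ (c(q) = q²*q = q³)
r(I) = 1
v(l, Q) = -115 - 343*l (v(l, Q) = (-7)³*l - 115 = -343*l - 115 = -115 - 343*l)
1/(v(r(25), -480) - 261*(83 + 365)) = 1/((-115 - 343*1) - 261*(83 + 365)) = 1/((-115 - 343) - 261*448) = 1/(-458 - 116928) = 1/(-117386) = -1/117386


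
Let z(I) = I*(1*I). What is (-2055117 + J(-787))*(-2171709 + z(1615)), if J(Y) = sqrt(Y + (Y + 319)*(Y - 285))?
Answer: -897091452372 + 436516*sqrt(500909) ≈ -8.9678e+11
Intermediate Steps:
z(I) = I**2 (z(I) = I*I = I**2)
J(Y) = sqrt(Y + (-285 + Y)*(319 + Y)) (J(Y) = sqrt(Y + (319 + Y)*(-285 + Y)) = sqrt(Y + (-285 + Y)*(319 + Y)))
(-2055117 + J(-787))*(-2171709 + z(1615)) = (-2055117 + sqrt(-90915 + (-787)**2 + 35*(-787)))*(-2171709 + 1615**2) = (-2055117 + sqrt(-90915 + 619369 - 27545))*(-2171709 + 2608225) = (-2055117 + sqrt(500909))*436516 = -897091452372 + 436516*sqrt(500909)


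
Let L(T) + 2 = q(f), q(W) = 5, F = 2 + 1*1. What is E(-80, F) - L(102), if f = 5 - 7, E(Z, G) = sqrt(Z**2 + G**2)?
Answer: -3 + sqrt(6409) ≈ 77.056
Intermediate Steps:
F = 3 (F = 2 + 1 = 3)
E(Z, G) = sqrt(G**2 + Z**2)
f = -2
L(T) = 3 (L(T) = -2 + 5 = 3)
E(-80, F) - L(102) = sqrt(3**2 + (-80)**2) - 1*3 = sqrt(9 + 6400) - 3 = sqrt(6409) - 3 = -3 + sqrt(6409)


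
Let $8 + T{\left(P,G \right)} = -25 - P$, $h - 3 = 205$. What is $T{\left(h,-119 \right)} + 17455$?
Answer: $17214$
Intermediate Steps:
$h = 208$ ($h = 3 + 205 = 208$)
$T{\left(P,G \right)} = -33 - P$ ($T{\left(P,G \right)} = -8 - \left(25 + P\right) = -33 - P$)
$T{\left(h,-119 \right)} + 17455 = \left(-33 - 208\right) + 17455 = -241 + 17455 = 17214$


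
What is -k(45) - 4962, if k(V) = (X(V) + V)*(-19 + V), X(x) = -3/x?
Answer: -91954/15 ≈ -6130.3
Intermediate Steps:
k(V) = (-19 + V)*(V - 3/V) (k(V) = (-3/V + V)*(-19 + V) = (V - 3/V)*(-19 + V) = (-19 + V)*(V - 3/V))
-k(45) - 4962 = -(-3 + 45² - 19*45 + 57/45) - 4962 = -(-3 + 2025 - 855 + 57*(1/45)) - 4962 = -(-3 + 2025 - 855 + 19/15) - 4962 = -1*17524/15 - 4962 = -17524/15 - 4962 = -91954/15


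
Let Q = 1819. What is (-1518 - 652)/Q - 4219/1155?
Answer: -10180711/2100945 ≈ -4.8458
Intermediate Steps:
(-1518 - 652)/Q - 4219/1155 = (-1518 - 652)/1819 - 4219/1155 = -2170*1/1819 - 4219*1/1155 = -2170/1819 - 4219/1155 = -10180711/2100945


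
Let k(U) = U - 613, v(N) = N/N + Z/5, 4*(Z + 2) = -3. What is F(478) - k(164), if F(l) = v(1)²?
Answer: 179681/400 ≈ 449.20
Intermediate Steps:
Z = -11/4 (Z = -2 + (¼)*(-3) = -2 - ¾ = -11/4 ≈ -2.7500)
v(N) = 9/20 (v(N) = N/N - 11/4/5 = 1 - 11/4*⅕ = 1 - 11/20 = 9/20)
F(l) = 81/400 (F(l) = (9/20)² = 81/400)
k(U) = -613 + U
F(478) - k(164) = 81/400 - (-613 + 164) = 81/400 - 1*(-449) = 81/400 + 449 = 179681/400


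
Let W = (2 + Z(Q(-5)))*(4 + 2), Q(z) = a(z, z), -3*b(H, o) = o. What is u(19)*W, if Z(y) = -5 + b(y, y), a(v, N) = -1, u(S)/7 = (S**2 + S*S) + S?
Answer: -82992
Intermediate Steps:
u(S) = 7*S + 14*S**2 (u(S) = 7*((S**2 + S*S) + S) = 7*((S**2 + S**2) + S) = 7*(2*S**2 + S) = 7*(S + 2*S**2) = 7*S + 14*S**2)
b(H, o) = -o/3
Q(z) = -1
Z(y) = -5 - y/3
W = -16 (W = (2 + (-5 - 1/3*(-1)))*(4 + 2) = (2 + (-5 + 1/3))*6 = (2 - 14/3)*6 = -8/3*6 = -16)
u(19)*W = (7*19*(1 + 2*19))*(-16) = (7*19*(1 + 38))*(-16) = (7*19*39)*(-16) = 5187*(-16) = -82992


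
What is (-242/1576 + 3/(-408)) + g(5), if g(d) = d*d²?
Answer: 3344689/26792 ≈ 124.84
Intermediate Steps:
g(d) = d³
(-242/1576 + 3/(-408)) + g(5) = (-242/1576 + 3/(-408)) + 5³ = (-242*1/1576 + 3*(-1/408)) + 125 = (-121/788 - 1/136) + 125 = -4311/26792 + 125 = 3344689/26792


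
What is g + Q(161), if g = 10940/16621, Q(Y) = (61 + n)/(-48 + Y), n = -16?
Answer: 1984165/1878173 ≈ 1.0564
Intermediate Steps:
Q(Y) = 45/(-48 + Y) (Q(Y) = (61 - 16)/(-48 + Y) = 45/(-48 + Y))
g = 10940/16621 (g = 10940*(1/16621) = 10940/16621 ≈ 0.65820)
g + Q(161) = 10940/16621 + 45/(-48 + 161) = 10940/16621 + 45/113 = 1984165/1878173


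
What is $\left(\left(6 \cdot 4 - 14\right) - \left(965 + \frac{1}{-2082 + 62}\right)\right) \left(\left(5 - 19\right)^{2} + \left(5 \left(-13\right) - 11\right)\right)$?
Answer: $- \frac{11574594}{101} \approx -1.146 \cdot 10^{5}$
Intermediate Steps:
$\left(\left(6 \cdot 4 - 14\right) - \left(965 + \frac{1}{-2082 + 62}\right)\right) \left(\left(5 - 19\right)^{2} + \left(5 \left(-13\right) - 11\right)\right) = \left(\left(24 - 14\right) - \frac{1949299}{2020}\right) \left(\left(-14\right)^{2} - 76\right) = \left(10 - \frac{1949299}{2020}\right) \left(196 - 76\right) = \left(10 + \left(-965 + \frac{1}{2020}\right)\right) 120 = \left(10 - \frac{1949299}{2020}\right) 120 = \left(- \frac{1929099}{2020}\right) 120 = - \frac{11574594}{101}$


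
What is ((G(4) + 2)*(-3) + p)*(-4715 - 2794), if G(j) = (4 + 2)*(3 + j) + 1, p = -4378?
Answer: 33888117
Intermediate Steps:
G(j) = 19 + 6*j (G(j) = 6*(3 + j) + 1 = (18 + 6*j) + 1 = 19 + 6*j)
((G(4) + 2)*(-3) + p)*(-4715 - 2794) = (((19 + 6*4) + 2)*(-3) - 4378)*(-4715 - 2794) = (((19 + 24) + 2)*(-3) - 4378)*(-7509) = ((43 + 2)*(-3) - 4378)*(-7509) = (45*(-3) - 4378)*(-7509) = (-135 - 4378)*(-7509) = -4513*(-7509) = 33888117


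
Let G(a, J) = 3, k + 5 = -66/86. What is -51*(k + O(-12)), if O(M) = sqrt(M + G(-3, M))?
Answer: 12648/43 - 153*I ≈ 294.14 - 153.0*I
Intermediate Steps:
k = -248/43 (k = -5 - 66/86 = -5 - 66*1/86 = -5 - 33/43 = -248/43 ≈ -5.7674)
O(M) = sqrt(3 + M) (O(M) = sqrt(M + 3) = sqrt(3 + M))
-51*(k + O(-12)) = -51*(-248/43 + sqrt(3 - 12)) = -51*(-248/43 + sqrt(-9)) = -51*(-248/43 + 3*I) = 12648/43 - 153*I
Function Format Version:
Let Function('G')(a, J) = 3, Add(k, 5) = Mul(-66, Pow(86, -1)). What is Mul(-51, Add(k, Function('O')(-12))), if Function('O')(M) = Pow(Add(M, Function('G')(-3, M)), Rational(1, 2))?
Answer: Add(Rational(12648, 43), Mul(-153, I)) ≈ Add(294.14, Mul(-153.00, I))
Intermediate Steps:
k = Rational(-248, 43) (k = Add(-5, Mul(-66, Pow(86, -1))) = Add(-5, Mul(-66, Rational(1, 86))) = Add(-5, Rational(-33, 43)) = Rational(-248, 43) ≈ -5.7674)
Function('O')(M) = Pow(Add(3, M), Rational(1, 2)) (Function('O')(M) = Pow(Add(M, 3), Rational(1, 2)) = Pow(Add(3, M), Rational(1, 2)))
Mul(-51, Add(k, Function('O')(-12))) = Mul(-51, Add(Rational(-248, 43), Pow(Add(3, -12), Rational(1, 2)))) = Mul(-51, Add(Rational(-248, 43), Pow(-9, Rational(1, 2)))) = Mul(-51, Add(Rational(-248, 43), Mul(3, I))) = Add(Rational(12648, 43), Mul(-153, I))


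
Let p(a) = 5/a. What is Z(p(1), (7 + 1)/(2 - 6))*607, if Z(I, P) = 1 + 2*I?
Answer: 6677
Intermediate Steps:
Z(p(1), (7 + 1)/(2 - 6))*607 = (1 + 2*(5/1))*607 = (1 + 2*(5*1))*607 = (1 + 2*5)*607 = (1 + 10)*607 = 11*607 = 6677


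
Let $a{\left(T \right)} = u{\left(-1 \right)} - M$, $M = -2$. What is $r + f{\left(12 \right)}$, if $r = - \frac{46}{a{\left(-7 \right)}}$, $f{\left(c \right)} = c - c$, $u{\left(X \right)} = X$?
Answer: $-46$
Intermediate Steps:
$f{\left(c \right)} = 0$
$a{\left(T \right)} = 1$ ($a{\left(T \right)} = -1 - -2 = -1 + 2 = 1$)
$r = -46$ ($r = - \frac{46}{1} = \left(-46\right) 1 = -46$)
$r + f{\left(12 \right)} = -46 + 0 = -46$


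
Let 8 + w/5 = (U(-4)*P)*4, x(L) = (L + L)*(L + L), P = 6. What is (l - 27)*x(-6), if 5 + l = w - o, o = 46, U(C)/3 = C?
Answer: -224352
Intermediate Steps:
U(C) = 3*C
x(L) = 4*L**2 (x(L) = (2*L)*(2*L) = 4*L**2)
w = -1480 (w = -40 + 5*(((3*(-4))*6)*4) = -40 + 5*(-12*6*4) = -40 + 5*(-72*4) = -40 + 5*(-288) = -40 - 1440 = -1480)
l = -1531 (l = -5 + (-1480 - 1*46) = -5 + (-1480 - 46) = -5 - 1526 = -1531)
(l - 27)*x(-6) = (-1531 - 27)*(4*(-6)**2) = -6232*36 = -1558*144 = -224352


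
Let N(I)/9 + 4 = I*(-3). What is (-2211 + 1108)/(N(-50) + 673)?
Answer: -1103/1987 ≈ -0.55511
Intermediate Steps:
N(I) = -36 - 27*I (N(I) = -36 + 9*(I*(-3)) = -36 + 9*(-3*I) = -36 - 27*I)
(-2211 + 1108)/(N(-50) + 673) = (-2211 + 1108)/((-36 - 27*(-50)) + 673) = -1103/((-36 + 1350) + 673) = -1103/(1314 + 673) = -1103/1987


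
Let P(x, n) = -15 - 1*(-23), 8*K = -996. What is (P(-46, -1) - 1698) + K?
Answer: -3629/2 ≈ -1814.5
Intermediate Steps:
K = -249/2 (K = (1/8)*(-996) = -249/2 ≈ -124.50)
P(x, n) = 8 (P(x, n) = -15 + 23 = 8)
(P(-46, -1) - 1698) + K = (8 - 1698) - 249/2 = -1690 - 249/2 = -3629/2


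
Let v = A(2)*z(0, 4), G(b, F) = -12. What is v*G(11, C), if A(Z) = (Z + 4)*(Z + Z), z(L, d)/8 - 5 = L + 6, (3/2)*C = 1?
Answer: -25344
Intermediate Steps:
C = 2/3 (C = (2/3)*1 = 2/3 ≈ 0.66667)
z(L, d) = 88 + 8*L (z(L, d) = 40 + 8*(L + 6) = 40 + 8*(6 + L) = 40 + (48 + 8*L) = 88 + 8*L)
A(Z) = 2*Z*(4 + Z) (A(Z) = (4 + Z)*(2*Z) = 2*Z*(4 + Z))
v = 2112 (v = (2*2*(4 + 2))*(88 + 8*0) = (2*2*6)*(88 + 0) = 24*88 = 2112)
v*G(11, C) = 2112*(-12) = -25344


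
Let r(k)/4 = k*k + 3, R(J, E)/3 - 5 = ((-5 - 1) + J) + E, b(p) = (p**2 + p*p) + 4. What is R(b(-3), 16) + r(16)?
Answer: 1147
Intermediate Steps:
b(p) = 4 + 2*p**2 (b(p) = (p**2 + p**2) + 4 = 2*p**2 + 4 = 4 + 2*p**2)
R(J, E) = -3 + 3*E + 3*J (R(J, E) = 15 + 3*(((-5 - 1) + J) + E) = 15 + 3*((-6 + J) + E) = 15 + 3*(-6 + E + J) = 15 + (-18 + 3*E + 3*J) = -3 + 3*E + 3*J)
r(k) = 12 + 4*k**2 (r(k) = 4*(k*k + 3) = 4*(k**2 + 3) = 4*(3 + k**2) = 12 + 4*k**2)
R(b(-3), 16) + r(16) = (-3 + 3*16 + 3*(4 + 2*(-3)**2)) + (12 + 4*16**2) = (-3 + 48 + 3*(4 + 2*9)) + (12 + 4*256) = (-3 + 48 + 3*(4 + 18)) + (12 + 1024) = (-3 + 48 + 3*22) + 1036 = (-3 + 48 + 66) + 1036 = 111 + 1036 = 1147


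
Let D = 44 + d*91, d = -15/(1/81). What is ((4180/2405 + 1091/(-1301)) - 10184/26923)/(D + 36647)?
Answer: -2734681/387611928442 ≈ -7.0552e-6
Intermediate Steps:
d = -1215 (d = -15/1/81 = -15*81 = -1215)
D = -110521 (D = 44 - 1215*91 = 44 - 110565 = -110521)
((4180/2405 + 1091/(-1301)) - 10184/26923)/(D + 36647) = ((4180/2405 + 1091/(-1301)) - 10184/26923)/(-110521 + 36647) = ((4180*(1/2405) + 1091*(-1/1301)) - 10184*1/26923)/(-73874) = ((836/481 - 1091/1301) - 536/1417)*(-1/73874) = (562865/625781 - 536/1417)*(-1/73874) = (2734681/5246933)*(-1/73874) = -2734681/387611928442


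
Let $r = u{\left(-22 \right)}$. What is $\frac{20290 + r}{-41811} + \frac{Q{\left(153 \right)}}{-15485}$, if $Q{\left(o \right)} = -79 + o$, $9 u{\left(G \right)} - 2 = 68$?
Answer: $- \frac{2856645926}{5826990015} \approx -0.49024$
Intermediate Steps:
$u{\left(G \right)} = \frac{70}{9}$ ($u{\left(G \right)} = \frac{2}{9} + \frac{1}{9} \cdot 68 = \frac{2}{9} + \frac{68}{9} = \frac{70}{9}$)
$r = \frac{70}{9} \approx 7.7778$
$\frac{20290 + r}{-41811} + \frac{Q{\left(153 \right)}}{-15485} = \frac{20290 + \frac{70}{9}}{-41811} + \frac{-79 + 153}{-15485} = \frac{182680}{9} \left(- \frac{1}{41811}\right) + 74 \left(- \frac{1}{15485}\right) = - \frac{182680}{376299} - \frac{74}{15485} = - \frac{2856645926}{5826990015}$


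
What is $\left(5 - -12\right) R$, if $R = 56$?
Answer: $952$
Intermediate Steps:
$\left(5 - -12\right) R = \left(5 - -12\right) 56 = \left(5 + 12\right) 56 = 17 \cdot 56 = 952$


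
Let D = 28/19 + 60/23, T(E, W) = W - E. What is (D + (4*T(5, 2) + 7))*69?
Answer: -1203/19 ≈ -63.316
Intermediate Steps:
D = 1784/437 (D = 28*(1/19) + 60*(1/23) = 28/19 + 60/23 = 1784/437 ≈ 4.0824)
(D + (4*T(5, 2) + 7))*69 = (1784/437 + (4*(2 - 1*5) + 7))*69 = (1784/437 + (4*(2 - 5) + 7))*69 = (1784/437 + (4*(-3) + 7))*69 = (1784/437 + (-12 + 7))*69 = (1784/437 - 5)*69 = -401/437*69 = -1203/19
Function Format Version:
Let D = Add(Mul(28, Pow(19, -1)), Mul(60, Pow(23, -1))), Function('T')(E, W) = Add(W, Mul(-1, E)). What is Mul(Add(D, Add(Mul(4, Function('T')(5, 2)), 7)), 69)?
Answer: Rational(-1203, 19) ≈ -63.316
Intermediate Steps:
D = Rational(1784, 437) (D = Add(Mul(28, Rational(1, 19)), Mul(60, Rational(1, 23))) = Add(Rational(28, 19), Rational(60, 23)) = Rational(1784, 437) ≈ 4.0824)
Mul(Add(D, Add(Mul(4, Function('T')(5, 2)), 7)), 69) = Mul(Add(Rational(1784, 437), Add(Mul(4, Add(2, Mul(-1, 5))), 7)), 69) = Mul(Add(Rational(1784, 437), Add(Mul(4, Add(2, -5)), 7)), 69) = Mul(Add(Rational(1784, 437), Add(Mul(4, -3), 7)), 69) = Mul(Add(Rational(1784, 437), Add(-12, 7)), 69) = Mul(Add(Rational(1784, 437), -5), 69) = Mul(Rational(-401, 437), 69) = Rational(-1203, 19)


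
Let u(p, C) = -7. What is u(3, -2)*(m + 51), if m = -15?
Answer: -252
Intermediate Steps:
u(3, -2)*(m + 51) = -7*(-15 + 51) = -7*36 = -252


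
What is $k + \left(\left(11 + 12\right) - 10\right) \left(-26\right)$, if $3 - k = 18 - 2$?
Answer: $-351$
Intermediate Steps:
$k = -13$ ($k = 3 - \left(18 - 2\right) = 3 - 16 = -13$)
$k + \left(\left(11 + 12\right) - 10\right) \left(-26\right) = -13 + \left(\left(11 + 12\right) - 10\right) \left(-26\right) = -13 + \left(23 - 10\right) \left(-26\right) = -13 + 13 \left(-26\right) = -13 - 338 = -351$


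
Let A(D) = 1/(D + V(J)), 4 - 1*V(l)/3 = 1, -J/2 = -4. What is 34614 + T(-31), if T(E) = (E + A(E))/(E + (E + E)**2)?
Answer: 2903629321/83886 ≈ 34614.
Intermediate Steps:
J = 8 (J = -2*(-4) = 8)
V(l) = 9 (V(l) = 12 - 3*1 = 12 - 3 = 9)
A(D) = 1/(9 + D) (A(D) = 1/(D + 9) = 1/(9 + D))
T(E) = (E + 1/(9 + E))/(E + 4*E**2) (T(E) = (E + 1/(9 + E))/(E + (E + E)**2) = (E + 1/(9 + E))/(E + (2*E)**2) = (E + 1/(9 + E))/(E + 4*E**2))
34614 + T(-31) = 34614 + (1 - 31*(9 - 31))/((-31)*(1 + 4*(-31))*(9 - 31)) = 34614 - 1/31*(1 - 31*(-22))/((1 - 124)*(-22)) = 34614 - 1/31*(-1/22)*(1 + 682)/(-123) = 34614 - 1/31*(-1/123)*(-1/22)*683 = 34614 - 683/83886 = 2903629321/83886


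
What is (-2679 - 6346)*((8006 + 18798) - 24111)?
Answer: -24304325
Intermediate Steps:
(-2679 - 6346)*((8006 + 18798) - 24111) = -9025*(26804 - 24111) = -9025*2693 = -24304325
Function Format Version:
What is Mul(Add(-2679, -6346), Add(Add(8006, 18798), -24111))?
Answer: -24304325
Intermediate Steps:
Mul(Add(-2679, -6346), Add(Add(8006, 18798), -24111)) = Mul(-9025, Add(26804, -24111)) = Mul(-9025, 2693) = -24304325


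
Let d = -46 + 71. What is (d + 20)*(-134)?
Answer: -6030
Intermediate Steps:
d = 25
(d + 20)*(-134) = (25 + 20)*(-134) = 45*(-134) = -6030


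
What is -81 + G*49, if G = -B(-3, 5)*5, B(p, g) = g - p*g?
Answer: -4981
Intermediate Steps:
B(p, g) = g - g*p
G = -100 (G = -5*(1 - 1*(-3))*5 = -5*(1 + 3)*5 = -5*4*5 = -1*20*5 = -20*5 = -100)
-81 + G*49 = -81 - 100*49 = -81 - 4900 = -4981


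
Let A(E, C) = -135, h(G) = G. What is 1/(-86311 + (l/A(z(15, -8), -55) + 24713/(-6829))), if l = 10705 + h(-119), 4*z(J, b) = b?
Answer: -921915/79647033614 ≈ -1.1575e-5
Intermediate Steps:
z(J, b) = b/4
l = 10586 (l = 10705 - 119 = 10586)
1/(-86311 + (l/A(z(15, -8), -55) + 24713/(-6829))) = 1/(-86311 + (10586/(-135) + 24713/(-6829))) = 1/(-86311 + (10586*(-1/135) + 24713*(-1/6829))) = 1/(-86311 + (-10586/135 - 24713/6829)) = 1/(-86311 - 75628049/921915) = 1/(-79647033614/921915) = -921915/79647033614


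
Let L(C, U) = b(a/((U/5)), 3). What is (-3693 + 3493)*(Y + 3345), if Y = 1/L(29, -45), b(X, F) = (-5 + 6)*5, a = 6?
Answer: -669040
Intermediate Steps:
b(X, F) = 5 (b(X, F) = 1*5 = 5)
L(C, U) = 5
Y = 1/5 ≈ 0.20000
(-3693 + 3493)*(Y + 3345) = (-3693 + 3493)*(1/5 + 3345) = -200*16726/5 = -669040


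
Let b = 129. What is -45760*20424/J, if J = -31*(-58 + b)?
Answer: 934602240/2201 ≈ 4.2463e+5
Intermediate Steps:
J = -2201 (J = -31*(-58 + 129) = -31*71 = -2201)
-45760*20424/J = -45760/((-2201/20424)) = -45760/((-2201*1/20424)) = -45760/(-2201/20424) = -45760*(-20424/2201) = 934602240/2201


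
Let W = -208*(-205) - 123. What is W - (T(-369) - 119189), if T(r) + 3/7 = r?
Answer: 1134528/7 ≈ 1.6208e+5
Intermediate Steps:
T(r) = -3/7 + r
W = 42517 (W = 42640 - 123 = 42517)
W - (T(-369) - 119189) = 42517 - ((-3/7 - 369) - 119189) = 42517 - (-2586/7 - 119189) = 42517 - 1*(-836909/7) = 42517 + 836909/7 = 1134528/7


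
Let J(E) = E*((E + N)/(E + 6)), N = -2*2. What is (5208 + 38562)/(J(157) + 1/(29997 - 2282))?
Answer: 98866472325/332871089 ≈ 297.01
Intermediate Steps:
N = -4
J(E) = E*(-4 + E)/(6 + E) (J(E) = E*((E - 4)/(E + 6)) = E*((-4 + E)/(6 + E)) = E*(-4 + E)/(6 + E))
(5208 + 38562)/(J(157) + 1/(29997 - 2282)) = (5208 + 38562)/(157*(-4 + 157)/(6 + 157) + 1/(29997 - 2282)) = 43770/(157*153/163 + 1/27715) = 43770/(157*(1/163)*153 + 1/27715) = 43770/(24021/163 + 1/27715) = 43770/(665742178/4517545) = 43770*(4517545/665742178) = 98866472325/332871089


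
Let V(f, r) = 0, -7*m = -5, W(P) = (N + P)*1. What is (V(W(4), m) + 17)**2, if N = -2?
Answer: 289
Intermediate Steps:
W(P) = -2 + P (W(P) = (-2 + P)*1 = -2 + P)
m = 5/7 (m = -1/7*(-5) = 5/7 ≈ 0.71429)
(V(W(4), m) + 17)**2 = (0 + 17)**2 = 17**2 = 289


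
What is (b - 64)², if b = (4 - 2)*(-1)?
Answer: 4356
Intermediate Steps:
b = -2 (b = 2*(-1) = -2)
(b - 64)² = (-2 - 64)² = (-66)² = 4356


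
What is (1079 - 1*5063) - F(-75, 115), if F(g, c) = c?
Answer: -4099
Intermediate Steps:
(1079 - 1*5063) - F(-75, 115) = (1079 - 1*5063) - 1*115 = (1079 - 5063) - 115 = -3984 - 115 = -4099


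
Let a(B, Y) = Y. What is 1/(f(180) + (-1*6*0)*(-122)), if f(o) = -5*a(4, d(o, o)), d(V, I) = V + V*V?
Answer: -1/162900 ≈ -6.1387e-6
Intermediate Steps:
d(V, I) = V + V²
f(o) = -5*o*(1 + o)
1/(f(180) + (-1*6*0)*(-122)) = 1/(-5*180*(1 + 180) + (-1*6*0)*(-122)) = 1/(-5*180*181 - 6*0*(-122)) = 1/(-162900 + 0*(-122)) = 1/(-162900 + 0) = 1/(-162900) = -1/162900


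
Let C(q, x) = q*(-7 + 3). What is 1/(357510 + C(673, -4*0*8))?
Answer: 1/354818 ≈ 2.8183e-6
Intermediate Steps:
C(q, x) = -4*q (C(q, x) = q*(-4) = -4*q)
1/(357510 + C(673, -4*0*8)) = 1/(357510 - 4*673) = 1/(357510 - 2692) = 1/354818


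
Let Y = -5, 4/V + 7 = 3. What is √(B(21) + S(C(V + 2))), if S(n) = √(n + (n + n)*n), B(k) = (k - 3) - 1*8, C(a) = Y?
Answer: √(10 + 3*√5) ≈ 4.0876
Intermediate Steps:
V = -1 (V = 4/(-7 + 3) = 4/(-4) = 4*(-¼) = -1)
C(a) = -5
B(k) = -11 + k (B(k) = (-3 + k) - 8 = -11 + k)
S(n) = √(n + 2*n²) (S(n) = √(n + (2*n)*n) = √(n + 2*n²))
√(B(21) + S(C(V + 2))) = √((-11 + 21) + √(-5*(1 + 2*(-5)))) = √(10 + √(-5*(1 - 10))) = √(10 + √(-5*(-9))) = √(10 + √45) = √(10 + 3*√5)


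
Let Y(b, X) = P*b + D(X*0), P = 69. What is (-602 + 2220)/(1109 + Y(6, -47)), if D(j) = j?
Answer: 1618/1523 ≈ 1.0624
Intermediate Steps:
Y(b, X) = 69*b (Y(b, X) = 69*b + X*0 = 69*b + 0 = 69*b)
(-602 + 2220)/(1109 + Y(6, -47)) = (-602 + 2220)/(1109 + 69*6) = 1618/(1109 + 414) = 1618/1523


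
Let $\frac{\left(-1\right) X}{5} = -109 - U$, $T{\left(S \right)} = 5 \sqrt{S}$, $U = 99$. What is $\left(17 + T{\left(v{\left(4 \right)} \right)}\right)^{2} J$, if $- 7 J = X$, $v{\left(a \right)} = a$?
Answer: $- \frac{758160}{7} \approx -1.0831 \cdot 10^{5}$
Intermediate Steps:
$X = 1040$ ($X = - 5 \left(-109 - 99\right) = \left(-5\right) \left(-208\right) = 1040$)
$J = - \frac{1040}{7}$ ($J = \left(- \frac{1}{7}\right) 1040 = - \frac{1040}{7} \approx -148.57$)
$\left(17 + T{\left(v{\left(4 \right)} \right)}\right)^{2} J = \left(17 + 5 \sqrt{4}\right)^{2} \left(- \frac{1040}{7}\right) = \left(17 + 5 \cdot 2\right)^{2} \left(- \frac{1040}{7}\right) = \left(17 + 10\right)^{2} \left(- \frac{1040}{7}\right) = 27^{2} \left(- \frac{1040}{7}\right) = 729 \left(- \frac{1040}{7}\right) = - \frac{758160}{7}$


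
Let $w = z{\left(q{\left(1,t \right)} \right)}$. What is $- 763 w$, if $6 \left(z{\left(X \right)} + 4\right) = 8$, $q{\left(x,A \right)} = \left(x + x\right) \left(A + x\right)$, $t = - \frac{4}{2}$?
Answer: $\frac{6104}{3} \approx 2034.7$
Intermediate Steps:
$t = -2$ ($t = \left(-4\right) \frac{1}{2} = -2$)
$q{\left(x,A \right)} = 2 x \left(A + x\right)$
$z{\left(X \right)} = - \frac{8}{3}$ ($z{\left(X \right)} = -4 + \frac{1}{6} \cdot 8 = -4 + \frac{4}{3} = - \frac{8}{3}$)
$w = - \frac{8}{3} \approx -2.6667$
$- 763 w = \left(-763\right) \left(- \frac{8}{3}\right) = \frac{6104}{3}$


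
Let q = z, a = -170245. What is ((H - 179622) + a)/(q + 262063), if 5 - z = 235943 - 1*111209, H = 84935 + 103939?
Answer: -160993/137334 ≈ -1.1723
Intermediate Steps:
H = 188874
z = -124729 (z = 5 - (235943 - 1*111209) = 5 - (235943 - 111209) = 5 - 1*124734 = 5 - 124734 = -124729)
q = -124729
((H - 179622) + a)/(q + 262063) = ((188874 - 179622) - 170245)/(-124729 + 262063) = (9252 - 170245)/137334 = -160993*1/137334 = -160993/137334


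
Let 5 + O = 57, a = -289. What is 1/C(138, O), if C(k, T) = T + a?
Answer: -1/237 ≈ -0.0042194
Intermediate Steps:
O = 52 (O = -5 + 57 = 52)
C(k, T) = -289 + T (C(k, T) = T - 289 = -289 + T)
1/C(138, O) = 1/(-289 + 52) = 1/(-237) = -1/237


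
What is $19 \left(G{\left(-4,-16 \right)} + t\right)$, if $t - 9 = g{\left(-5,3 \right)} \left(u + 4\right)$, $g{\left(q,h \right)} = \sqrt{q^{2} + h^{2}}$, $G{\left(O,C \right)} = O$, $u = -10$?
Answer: $95 - 114 \sqrt{34} \approx -569.73$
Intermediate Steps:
$g{\left(q,h \right)} = \sqrt{h^{2} + q^{2}}$
$t = 9 - 6 \sqrt{34}$ ($t = 9 + \sqrt{3^{2} + \left(-5\right)^{2}} \left(-10 + 4\right) = 9 + \sqrt{9 + 25} \left(-6\right) = 9 + \sqrt{34} \left(-6\right) = 9 - 6 \sqrt{34} \approx -25.986$)
$19 \left(G{\left(-4,-16 \right)} + t\right) = 19 \left(-4 + \left(9 - 6 \sqrt{34}\right)\right) = 19 \left(5 - 6 \sqrt{34}\right) = 95 - 114 \sqrt{34}$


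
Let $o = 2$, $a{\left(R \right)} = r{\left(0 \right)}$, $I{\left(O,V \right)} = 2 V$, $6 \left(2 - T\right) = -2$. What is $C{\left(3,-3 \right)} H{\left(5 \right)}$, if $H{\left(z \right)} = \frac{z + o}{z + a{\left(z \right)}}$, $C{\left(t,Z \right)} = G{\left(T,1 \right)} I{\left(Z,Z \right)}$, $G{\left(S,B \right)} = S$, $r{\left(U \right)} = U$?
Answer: $- \frac{98}{5} \approx -19.6$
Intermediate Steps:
$T = \frac{7}{3}$ ($T = 2 - - \frac{1}{3} = 2 + \frac{1}{3} = \frac{7}{3} \approx 2.3333$)
$a{\left(R \right)} = 0$
$C{\left(t,Z \right)} = \frac{14 Z}{3}$ ($C{\left(t,Z \right)} = \frac{7 \cdot 2 Z}{3} = \frac{14 Z}{3}$)
$H{\left(z \right)} = \frac{2 + z}{z}$ ($H{\left(z \right)} = \frac{z + 2}{z + 0} = \frac{2 + z}{z}$)
$C{\left(3,-3 \right)} H{\left(5 \right)} = \frac{14}{3} \left(-3\right) \frac{2 + 5}{5} = - 14 \cdot \frac{1}{5} \cdot 7 = \left(-14\right) \frac{7}{5} = - \frac{98}{5}$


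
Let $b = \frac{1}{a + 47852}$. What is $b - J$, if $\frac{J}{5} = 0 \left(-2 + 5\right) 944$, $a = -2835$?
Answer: $\frac{1}{45017} \approx 2.2214 \cdot 10^{-5}$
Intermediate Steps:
$J = 0$ ($J = 5 \cdot 0 \left(-2 + 5\right) 944 = 5 \cdot 0 \cdot 3 \cdot 944 = 5 \cdot 0 \cdot 944 = 5 \cdot 0 = 0$)
$b = \frac{1}{45017}$ ($b = \frac{1}{-2835 + 47852} = \frac{1}{45017} \approx 2.2214 \cdot 10^{-5}$)
$b - J = \frac{1}{45017} - 0 = \frac{1}{45017} + 0 = \frac{1}{45017}$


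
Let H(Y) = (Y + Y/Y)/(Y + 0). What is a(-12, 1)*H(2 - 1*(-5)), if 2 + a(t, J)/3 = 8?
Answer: 144/7 ≈ 20.571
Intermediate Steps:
a(t, J) = 18 (a(t, J) = -6 + 3*8 = -6 + 24 = 18)
H(Y) = (1 + Y)/Y (H(Y) = (Y + 1)/Y = (1 + Y)/Y)
a(-12, 1)*H(2 - 1*(-5)) = 18*((1 + (2 - 1*(-5)))/(2 - 1*(-5))) = 18*((1 + (2 + 5))/(2 + 5)) = 18*((1 + 7)/7) = 18*((1/7)*8) = 18*(8/7) = 144/7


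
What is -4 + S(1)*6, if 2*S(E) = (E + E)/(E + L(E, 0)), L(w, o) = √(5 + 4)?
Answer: -5/2 ≈ -2.5000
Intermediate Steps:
L(w, o) = 3 (L(w, o) = √9 = 3)
S(E) = E/(3 + E) (S(E) = ((E + E)/(E + 3))/2 = ((2*E)/(3 + E))/2 = (2*E/(3 + E))/2 = E/(3 + E))
-4 + S(1)*6 = -4 + (1/(3 + 1))*6 = -4 + (1/4)*6 = -4 + (1*(¼))*6 = -4 + (¼)*6 = -4 + 3/2 = -5/2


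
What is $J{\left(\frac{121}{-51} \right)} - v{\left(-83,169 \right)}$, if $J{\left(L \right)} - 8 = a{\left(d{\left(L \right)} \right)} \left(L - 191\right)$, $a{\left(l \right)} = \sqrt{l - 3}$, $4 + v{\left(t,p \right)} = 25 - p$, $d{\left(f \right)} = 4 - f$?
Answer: $156 - \frac{19724 \sqrt{2193}}{2601} \approx -199.12$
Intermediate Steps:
$v{\left(t,p \right)} = 21 - p$ ($v{\left(t,p \right)} = -4 - \left(-25 + p\right) = 21 - p$)
$a{\left(l \right)} = \sqrt{-3 + l}$
$J{\left(L \right)} = 8 + \sqrt{1 - L} \left(-191 + L\right)$ ($J{\left(L \right)} = 8 + \sqrt{-3 - \left(-4 + L\right)} \left(L - 191\right) = 8 + \sqrt{1 - L} \left(-191 + L\right)$)
$J{\left(\frac{121}{-51} \right)} - v{\left(-83,169 \right)} = \left(8 - 191 \sqrt{1 - \frac{121}{-51}} + \frac{121}{-51} \sqrt{1 - \frac{121}{-51}}\right) - \left(21 - 169\right) = \left(8 - 191 \sqrt{1 - 121 \left(- \frac{1}{51}\right)} + 121 \left(- \frac{1}{51}\right) \sqrt{1 - 121 \left(- \frac{1}{51}\right)}\right) - \left(21 - 169\right) = \left(8 - 191 \sqrt{1 - - \frac{121}{51}} - \frac{121 \sqrt{1 - - \frac{121}{51}}}{51}\right) - -148 = \left(8 - 191 \sqrt{1 + \frac{121}{51}} - \frac{121 \sqrt{1 + \frac{121}{51}}}{51}\right) + 148 = \left(8 - 191 \sqrt{\frac{172}{51}} - \frac{121 \sqrt{\frac{172}{51}}}{51}\right) + 148 = \left(8 - 191 \frac{2 \sqrt{2193}}{51} - \frac{121 \frac{2 \sqrt{2193}}{51}}{51}\right) + 148 = \left(8 - \frac{382 \sqrt{2193}}{51} - \frac{242 \sqrt{2193}}{2601}\right) + 148 = \left(8 - \frac{19724 \sqrt{2193}}{2601}\right) + 148 = 156 - \frac{19724 \sqrt{2193}}{2601}$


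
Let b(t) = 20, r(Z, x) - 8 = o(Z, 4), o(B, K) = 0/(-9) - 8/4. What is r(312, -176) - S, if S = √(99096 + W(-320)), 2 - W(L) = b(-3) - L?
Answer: 6 - 67*√22 ≈ -308.26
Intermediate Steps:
o(B, K) = -2 (o(B, K) = 0*(-⅑) - 8*¼ = 0 - 2 = -2)
r(Z, x) = 6 (r(Z, x) = 8 - 2 = 6)
W(L) = -18 + L (W(L) = 2 - (20 - L) = 2 + (-20 + L) = -18 + L)
S = 67*√22 (S = √(99096 + (-18 - 320)) = √(99096 - 338) = √98758 = 67*√22 ≈ 314.26)
r(312, -176) - S = 6 - 67*√22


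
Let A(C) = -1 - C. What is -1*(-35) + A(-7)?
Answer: 41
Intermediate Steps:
-1*(-35) + A(-7) = -1*(-35) + (-1 - 1*(-7)) = 35 + (-1 + 7) = 35 + 6 = 41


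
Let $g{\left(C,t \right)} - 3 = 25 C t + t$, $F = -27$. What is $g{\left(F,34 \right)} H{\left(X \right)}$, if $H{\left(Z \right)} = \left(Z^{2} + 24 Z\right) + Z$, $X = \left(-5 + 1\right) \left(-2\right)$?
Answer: $-6049032$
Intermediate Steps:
$X = 8$ ($X = \left(-4\right) \left(-2\right) = 8$)
$g{\left(C,t \right)} = 3 + t + 25 C t$ ($g{\left(C,t \right)} = 3 + \left(25 C t + t\right) = 3 + \left(t + 25 C t\right) = 3 + t + 25 C t$)
$H{\left(Z \right)} = Z^{2} + 25 Z$
$g{\left(F,34 \right)} H{\left(X \right)} = \left(3 + 34 + 25 \left(-27\right) 34\right) 8 \left(25 + 8\right) = \left(3 + 34 - 22950\right) 8 \cdot 33 = \left(-22913\right) 264 = -6049032$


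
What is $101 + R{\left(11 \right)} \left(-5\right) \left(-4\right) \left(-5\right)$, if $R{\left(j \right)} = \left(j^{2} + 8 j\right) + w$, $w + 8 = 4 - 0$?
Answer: $-20399$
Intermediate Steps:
$w = -4$ ($w = -8 + \left(4 - 0\right) = -8 + \left(4 + 0\right) = -8 + 4 = -4$)
$R{\left(j \right)} = -4 + j^{2} + 8 j$ ($R{\left(j \right)} = \left(j^{2} + 8 j\right) - 4 = -4 + j^{2} + 8 j$)
$101 + R{\left(11 \right)} \left(-5\right) \left(-4\right) \left(-5\right) = 101 + \left(-4 + 11^{2} + 8 \cdot 11\right) \left(-5\right) \left(-4\right) \left(-5\right) = 101 + \left(-4 + 121 + 88\right) 20 \left(-5\right) = 101 + 205 \left(-100\right) = 101 - 20500 = -20399$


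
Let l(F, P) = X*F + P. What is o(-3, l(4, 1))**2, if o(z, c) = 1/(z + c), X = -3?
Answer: 1/196 ≈ 0.0051020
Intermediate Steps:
l(F, P) = P - 3*F (l(F, P) = -3*F + P = P - 3*F)
o(z, c) = 1/(c + z)
o(-3, l(4, 1))**2 = (1/((1 - 3*4) - 3))**2 = (1/((1 - 12) - 3))**2 = (1/(-11 - 3))**2 = (1/(-14))**2 = (-1/14)**2 = 1/196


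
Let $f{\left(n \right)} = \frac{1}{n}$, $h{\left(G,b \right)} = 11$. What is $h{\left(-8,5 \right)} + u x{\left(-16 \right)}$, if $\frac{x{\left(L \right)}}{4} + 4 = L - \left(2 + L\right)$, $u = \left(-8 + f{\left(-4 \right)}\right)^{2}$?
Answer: $- \frac{3245}{2} \approx -1622.5$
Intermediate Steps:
$u = \frac{1089}{16}$ ($u = \left(-8 + \frac{1}{-4}\right)^{2} = \left(-8 - \frac{1}{4}\right)^{2} = \left(- \frac{33}{4}\right)^{2} = \frac{1089}{16} \approx 68.063$)
$x{\left(L \right)} = -24$ ($x{\left(L \right)} = -16 + 4 \left(L - \left(2 + L\right)\right) = -16 + 4 \left(-2\right) = -16 - 8 = -24$)
$h{\left(-8,5 \right)} + u x{\left(-16 \right)} = 11 + \frac{1089}{16} \left(-24\right) = 11 - \frac{3267}{2} = - \frac{3245}{2}$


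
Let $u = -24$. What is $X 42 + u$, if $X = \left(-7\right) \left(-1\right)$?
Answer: $270$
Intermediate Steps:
$X = 7$
$X 42 + u = 7 \cdot 42 - 24 = 294 - 24 = 270$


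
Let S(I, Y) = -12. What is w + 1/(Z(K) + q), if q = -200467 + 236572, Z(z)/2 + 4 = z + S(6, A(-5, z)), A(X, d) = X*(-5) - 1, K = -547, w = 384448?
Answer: 13447606593/34979 ≈ 3.8445e+5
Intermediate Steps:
A(X, d) = -1 - 5*X (A(X, d) = -5*X - 1 = -1 - 5*X)
Z(z) = -32 + 2*z (Z(z) = -8 + 2*(z - 12) = -8 + 2*(-12 + z) = -8 + (-24 + 2*z) = -32 + 2*z)
q = 36105
w + 1/(Z(K) + q) = 384448 + 1/((-32 + 2*(-547)) + 36105) = 384448 + 1/((-32 - 1094) + 36105) = 384448 + 1/(-1126 + 36105) = 384448 + 1/34979 = 13447606593/34979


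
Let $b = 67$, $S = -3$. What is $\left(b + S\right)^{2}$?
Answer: $4096$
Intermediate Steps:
$\left(b + S\right)^{2} = \left(67 - 3\right)^{2} = 64^{2} = 4096$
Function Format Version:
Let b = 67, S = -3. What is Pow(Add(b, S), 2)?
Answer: 4096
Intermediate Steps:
Pow(Add(b, S), 2) = Pow(Add(67, -3), 2) = Pow(64, 2) = 4096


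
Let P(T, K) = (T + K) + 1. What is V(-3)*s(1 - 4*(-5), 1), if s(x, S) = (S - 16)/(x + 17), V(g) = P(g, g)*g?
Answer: -225/38 ≈ -5.9211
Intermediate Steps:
P(T, K) = 1 + K + T (P(T, K) = (K + T) + 1 = 1 + K + T)
V(g) = g*(1 + 2*g) (V(g) = (1 + g + g)*g = (1 + 2*g)*g = g*(1 + 2*g))
s(x, S) = (-16 + S)/(17 + x)
V(-3)*s(1 - 4*(-5), 1) = (-3*(1 + 2*(-3)))*((-16 + 1)/(17 + (1 - 4*(-5)))) = (-3*(1 - 6))*(-15/(17 + (1 + 20))) = (-3*(-5))*(-15/(17 + 21)) = 15*(-15/38) = -225/38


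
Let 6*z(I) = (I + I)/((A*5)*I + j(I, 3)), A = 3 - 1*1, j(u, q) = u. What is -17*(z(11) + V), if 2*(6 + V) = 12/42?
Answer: 22882/231 ≈ 99.056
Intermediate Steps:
A = 2 (A = 3 - 1 = 2)
V = -41/7 (V = -6 + (12/42)/2 = -6 + (12*(1/42))/2 = -6 + (½)*(2/7) = -6 + ⅐ = -41/7 ≈ -5.8571)
z(I) = 1/33 (z(I) = ((I + I)/((2*5)*I + I))/6 = ((2*I)/(10*I + I))/6 = ((2*I)/((11*I)))/6 = ((2*I)*(1/(11*I)))/6 = (⅙)*(2/11) = 1/33)
-17*(z(11) + V) = -17*(1/33 - 41/7) = -17*(-1346/231) = 22882/231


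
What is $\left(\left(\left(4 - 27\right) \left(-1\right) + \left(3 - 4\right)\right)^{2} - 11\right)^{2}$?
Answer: $223729$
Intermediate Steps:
$\left(\left(\left(4 - 27\right) \left(-1\right) + \left(3 - 4\right)\right)^{2} - 11\right)^{2} = \left(\left(\left(4 - 27\right) \left(-1\right) - 1\right)^{2} - 11\right)^{2} = \left(\left(\left(-23\right) \left(-1\right) - 1\right)^{2} - 11\right)^{2} = \left(\left(23 - 1\right)^{2} - 11\right)^{2} = \left(22^{2} - 11\right)^{2} = \left(484 - 11\right)^{2} = 473^{2} = 223729$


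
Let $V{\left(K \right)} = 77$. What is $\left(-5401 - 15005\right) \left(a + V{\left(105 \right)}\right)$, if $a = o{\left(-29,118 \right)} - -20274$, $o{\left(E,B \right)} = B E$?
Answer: $-345453174$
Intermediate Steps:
$a = 16852$ ($a = 118 \left(-29\right) - -20274 = -3422 + 20274 = 16852$)
$\left(-5401 - 15005\right) \left(a + V{\left(105 \right)}\right) = \left(-5401 - 15005\right) \left(16852 + 77\right) = \left(-20406\right) 16929 = -345453174$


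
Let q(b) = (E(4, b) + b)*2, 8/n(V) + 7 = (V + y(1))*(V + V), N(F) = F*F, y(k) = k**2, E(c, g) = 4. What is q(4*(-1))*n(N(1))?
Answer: 0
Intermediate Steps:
N(F) = F**2
n(V) = 8/(-7 + 2*V*(1 + V)) (n(V) = 8/(-7 + (V + 1**2)*(V + V)) = 8/(-7 + (V + 1)*(2*V)) = 8/(-7 + (1 + V)*(2*V)) = 8/(-7 + 2*V*(1 + V)))
q(b) = 8 + 2*b (q(b) = (4 + b)*2 = 8 + 2*b)
q(4*(-1))*n(N(1)) = (8 + 2*(4*(-1)))*(8/(-7 + 2*1**2 + 2*(1**2)**2)) = (8 + 2*(-4))*(8/(-7 + 2*1 + 2*1**2)) = (8 - 8)*(8/(-7 + 2 + 2*1)) = 0*(8/(-7 + 2 + 2)) = 0*(8/(-3)) = 0*(8*(-1/3)) = 0*(-8/3) = 0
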